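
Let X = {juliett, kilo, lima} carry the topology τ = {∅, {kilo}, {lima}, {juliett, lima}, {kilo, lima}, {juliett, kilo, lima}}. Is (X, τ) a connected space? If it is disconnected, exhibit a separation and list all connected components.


(X, τ) is disconnected; components = [{kilo}, {juliett, lima}].

Find clopen sets (U ∈ τ with X ∖ U ∈ τ):
  U = ∅, X ∖ U = {juliett, kilo, lima} — both open, so U is clopen.
  U = {kilo}, X ∖ U = {juliett, lima} — both open, so U is clopen.
  U = {juliett, lima}, X ∖ U = {kilo} — both open, so U is clopen.
  U = {juliett, kilo, lima}, X ∖ U = ∅ — both open, so U is clopen.
Nontrivial clopen(s) exist: e.g. {juliett, lima}. So (X, τ) is disconnected.
Compute connected components by grouping points that agree on all clopens:
  component: {kilo}
  component: {juliett, lima}


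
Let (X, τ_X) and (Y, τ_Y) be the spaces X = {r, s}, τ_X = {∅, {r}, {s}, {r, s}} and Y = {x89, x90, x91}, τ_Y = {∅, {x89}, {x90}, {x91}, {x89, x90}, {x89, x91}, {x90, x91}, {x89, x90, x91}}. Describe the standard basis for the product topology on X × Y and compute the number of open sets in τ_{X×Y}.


Basis B = {∅ × ∅, {r} × {x89}, {r} × {x90}, {r} × {x91}, {s} × {x89}, {s} × {x90}, {s} × {x91}, {r} × {x89, x90}, {r} × {x89, x91}, {r, s} × {x89}, {r} × {x90, x91}, {r, s} × {x90}, {r, s} × {x91}, {s} × {x89, x90}, {s} × {x89, x91}, {s} × {x90, x91}, {r} × {x89, x90, x91}, {s} × {x89, x90, x91}, {r, s} × {x89, x90}, {r, s} × {x89, x91}, {r, s} × {x90, x91}, {r, s} × {x89, x90, x91}}; |τ_{X×Y}| = 64.

Enumerate products U × V with U ∈ τ_X, V ∈ τ_Y (deduplicated):
  ∅ × ∅ = {} (∅)
  {r} × {x89} = {(r,x89)}
  {r} × {x90} = {(r,x90)}
  {r} × {x91} = {(r,x91)}
  {s} × {x89} = {(s,x89)}
  {s} × {x90} = {(s,x90)}
  {s} × {x91} = {(s,x91)}
  {r} × {x89, x90} = {(r,x89), (r,x90)}
  {r} × {x89, x91} = {(r,x89), (r,x91)}
  {r, s} × {x89} = {(r,x89), (s,x89)}
  {r} × {x90, x91} = {(r,x90), (r,x91)}
  {r, s} × {x90} = {(r,x90), (s,x90)}
  {r, s} × {x91} = {(r,x91), (s,x91)}
  {s} × {x89, x90} = {(s,x89), (s,x90)}
  {s} × {x89, x91} = {(s,x89), (s,x91)}
  {s} × {x90, x91} = {(s,x90), (s,x91)}
  {r} × {x89, x90, x91} = {(r,x89), (r,x90), (r,x91)}
  {s} × {x89, x90, x91} = {(s,x89), (s,x90), (s,x91)}
  {r, s} × {x89, x90} = {(r,x89), (r,x90), (s,x89), (s,x90)}
  {r, s} × {x89, x91} = {(r,x89), (r,x91), (s,x89), (s,x91)}
  {r, s} × {x90, x91} = {(r,x90), (r,x91), (s,x90), (s,x91)}
  {r, s} × {x89, x90, x91} = {(r,x89), (r,x90), (r,x91), (s,x89), (s,x90), (s,x91)}
These 22 distinct sets form the basis B.
Close under arbitrary unions to get τ_{X×Y}; counting gives |τ_{X×Y}| = 64.


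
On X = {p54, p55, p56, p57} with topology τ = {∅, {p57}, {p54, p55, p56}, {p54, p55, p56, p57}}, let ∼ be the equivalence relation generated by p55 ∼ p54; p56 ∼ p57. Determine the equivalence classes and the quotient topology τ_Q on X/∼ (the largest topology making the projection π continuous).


X/∼ = {[p54=p55], [p56=p57]}; |τ_Q| = 2.

Equivalence classes: [p54=p55], [p56=p57].
Quotient map π: X → X/∼ sends p54 ↦ [p54=p55], p55 ↦ [p54=p55], p56 ↦ [p56=p57], p57 ↦ [p56=p57].
For each subset V ⊆ X/∼, compute π^{-1}(V) ⊆ X and check whether π^{-1}(V) ∈ τ. V is open in τ_Q iff π^{-1}(V) ∈ τ.
  V = {}: π^{-1}(V) = ∅ ∈ τ ✓.
  V = {[p54=p55]}: π^{-1}(V) = {p54, p55} ∉ τ ✗.
  V = {[p56=p57]}: π^{-1}(V) = {p56, p57} ∉ τ ✗.
  V = {[p54=p55], [p56=p57]}: π^{-1}(V) = {p54, p55, p56, p57} ∈ τ ✓.
Open sets in the quotient: τ_Q = {{}, {[p54=p55], [p56=p57]}} (2 elements).


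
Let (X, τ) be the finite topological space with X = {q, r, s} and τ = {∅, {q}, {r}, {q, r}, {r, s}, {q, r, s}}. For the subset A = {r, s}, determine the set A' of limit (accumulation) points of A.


A' = {s}

For each x ∈ X, list the open sets U ∈ τ with x ∈ U, then check whether U ∩ (A ∖ {x}) ≠ ∅ for every such U.
  x = q: open {q} ∋ x has {q} ∩ (A ∖ {q}) = ∅, so x is NOT a limit point.
  x = r: open {r} ∋ x has {r} ∩ (A ∖ {r}) = ∅, so x is NOT a limit point.
  x = s: opens ∋ x are {r, s}, {q, r, s}; each meets A ∖ {s}, so x IS a limit point.
Collecting: A' = {s}.


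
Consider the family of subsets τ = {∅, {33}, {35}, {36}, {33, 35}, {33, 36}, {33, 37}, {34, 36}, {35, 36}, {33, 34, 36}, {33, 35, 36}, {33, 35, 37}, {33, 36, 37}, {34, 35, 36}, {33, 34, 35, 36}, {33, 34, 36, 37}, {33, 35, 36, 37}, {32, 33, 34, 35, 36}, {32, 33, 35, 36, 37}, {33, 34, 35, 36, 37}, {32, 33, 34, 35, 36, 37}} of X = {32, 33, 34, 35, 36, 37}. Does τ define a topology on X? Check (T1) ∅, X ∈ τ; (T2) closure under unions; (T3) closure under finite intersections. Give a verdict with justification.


τ is NOT a topology on X.

Axiom (T1): ∅ ∈ τ? Yes; X ∈ τ? Yes.
Axiom (T2/T3): check pairwise unions and intersections of members of τ.
Counterexample for (T3): {32, 33, 34, 35, 36} ∩ {32, 33, 35, 36, 37} = {32, 33, 35, 36} ∉ τ. Therefore τ is NOT a topology.


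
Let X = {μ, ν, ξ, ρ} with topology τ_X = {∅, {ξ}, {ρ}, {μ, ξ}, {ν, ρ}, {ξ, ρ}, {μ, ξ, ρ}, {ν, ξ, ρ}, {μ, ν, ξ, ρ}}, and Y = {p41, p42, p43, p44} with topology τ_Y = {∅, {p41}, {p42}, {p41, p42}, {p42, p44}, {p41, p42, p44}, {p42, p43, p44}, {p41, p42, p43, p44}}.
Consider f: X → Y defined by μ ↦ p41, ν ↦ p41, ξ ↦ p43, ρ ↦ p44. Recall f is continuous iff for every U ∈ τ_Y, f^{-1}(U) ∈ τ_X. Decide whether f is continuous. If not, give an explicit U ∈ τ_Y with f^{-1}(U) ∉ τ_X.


f is NOT continuous.

Compute f^{-1}(U) for each U ∈ τ_Y:
  U = ∅: f^{-1}(U) = ∅ ∈ τ_X ✓.
  U = {p41}: f^{-1}(U) = {μ, ν} ∉ τ_X ✗.
  U = {p42}: f^{-1}(U) = ∅ ∈ τ_X ✓.
  U = {p41, p42}: f^{-1}(U) = {μ, ν} ∉ τ_X ✗.
  U = {p42, p44}: f^{-1}(U) = {ρ} ∈ τ_X ✓.
  U = {p41, p42, p44}: f^{-1}(U) = {μ, ν, ρ} ∉ τ_X ✗.
  U = {p42, p43, p44}: f^{-1}(U) = {ξ, ρ} ∈ τ_X ✓.
  U = {p41, p42, p43, p44}: f^{-1}(U) = {μ, ν, ξ, ρ} ∈ τ_X ✓.
Found U = {p41} with f^{-1}(U) = {μ, ν} not in τ_X. Therefore f is NOT continuous.


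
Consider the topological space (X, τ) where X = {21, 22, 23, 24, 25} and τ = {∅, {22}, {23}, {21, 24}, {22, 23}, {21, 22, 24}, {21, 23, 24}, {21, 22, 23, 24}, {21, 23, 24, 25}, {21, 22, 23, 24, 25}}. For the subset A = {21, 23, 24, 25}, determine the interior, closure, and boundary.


int(A) = {21, 23, 24, 25}, cl(A) = {21, 23, 24, 25}, ∂A = ∅.

Closed sets in (X, τ) are complements of opens:
  closed(X, τ) = {∅, {22}, {25}, {22, 25}, {23, 25}, {21, 24, 25}, {22, 23, 25}, {21, 22, 24, 25}, {21, 23, 24, 25}, {21, 22, 23, 24, 25}}.
int(A) = ⋃ {U ∈ τ : U ⊆ A}. Opens contained in A: ∅, {23}, {21, 24}, {21, 23, 24}, {21, 23, 24, 25}.
Taking the union of these: int(A) = {21, 23, 24, 25}.
cl(A) = ⋂ {C closed : A ⊆ C}. Closed sets containing A: {21, 23, 24, 25}, {21, 22, 23, 24, 25}.
Intersecting these: cl(A) = {21, 23, 24, 25}.
∂A = cl(A) ∖ int(A) = {21, 23, 24, 25} ∖ {21, 23, 24, 25} = ∅.


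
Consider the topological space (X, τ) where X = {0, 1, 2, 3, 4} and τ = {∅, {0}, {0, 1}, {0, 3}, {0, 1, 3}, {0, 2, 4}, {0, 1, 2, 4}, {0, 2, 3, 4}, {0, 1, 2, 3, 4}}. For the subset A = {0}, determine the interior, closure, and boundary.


int(A) = {0}, cl(A) = {0, 1, 2, 3, 4}, ∂A = {1, 2, 3, 4}.

Closed sets in (X, τ) are complements of opens:
  closed(X, τ) = {∅, {1}, {3}, {1, 3}, {2, 4}, {1, 2, 4}, {2, 3, 4}, {1, 2, 3, 4}, {0, 1, 2, 3, 4}}.
int(A) = ⋃ {U ∈ τ : U ⊆ A}. Opens contained in A: ∅, {0}.
Taking the union of these: int(A) = {0}.
cl(A) = ⋂ {C closed : A ⊆ C}. Closed sets containing A: {0, 1, 2, 3, 4}.
Intersecting these: cl(A) = {0, 1, 2, 3, 4}.
∂A = cl(A) ∖ int(A) = {0, 1, 2, 3, 4} ∖ {0} = {1, 2, 3, 4}.


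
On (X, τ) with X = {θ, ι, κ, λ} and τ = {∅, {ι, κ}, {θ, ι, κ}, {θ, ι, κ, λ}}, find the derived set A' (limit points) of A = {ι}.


A' = {θ, κ, λ}

For each x ∈ X, list the open sets U ∈ τ with x ∈ U, then check whether U ∩ (A ∖ {x}) ≠ ∅ for every such U.
  x = θ: opens ∋ x are {θ, ι, κ}, {θ, ι, κ, λ}; each meets A ∖ {θ}, so x IS a limit point.
  x = ι: open {ι, κ} ∋ x has {ι, κ} ∩ (A ∖ {ι}) = ∅, so x is NOT a limit point.
  x = κ: opens ∋ x are {ι, κ}, {θ, ι, κ}, {θ, ι, κ, λ}; each meets A ∖ {κ}, so x IS a limit point.
  x = λ: opens ∋ x are {θ, ι, κ, λ}; each meets A ∖ {λ}, so x IS a limit point.
Collecting: A' = {θ, κ, λ}.


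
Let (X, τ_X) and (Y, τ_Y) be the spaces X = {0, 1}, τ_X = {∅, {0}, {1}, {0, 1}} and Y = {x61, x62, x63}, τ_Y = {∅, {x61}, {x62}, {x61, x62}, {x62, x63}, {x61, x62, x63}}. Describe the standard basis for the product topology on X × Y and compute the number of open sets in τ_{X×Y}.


Basis B = {∅ × ∅, {0} × {x61}, {0} × {x62}, {1} × {x61}, {1} × {x62}, {0} × {x61, x62}, {0, 1} × {x61}, {0} × {x62, x63}, {0, 1} × {x62}, {1} × {x61, x62}, {1} × {x62, x63}, {0} × {x61, x62, x63}, {1} × {x61, x62, x63}, {0, 1} × {x61, x62}, {0, 1} × {x62, x63}, {0, 1} × {x61, x62, x63}}; |τ_{X×Y}| = 36.

Enumerate products U × V with U ∈ τ_X, V ∈ τ_Y (deduplicated):
  ∅ × ∅ = {} (∅)
  {0} × {x61} = {(0,x61)}
  {0} × {x62} = {(0,x62)}
  {1} × {x61} = {(1,x61)}
  {1} × {x62} = {(1,x62)}
  {0} × {x61, x62} = {(0,x61), (0,x62)}
  {0, 1} × {x61} = {(0,x61), (1,x61)}
  {0} × {x62, x63} = {(0,x62), (0,x63)}
  {0, 1} × {x62} = {(0,x62), (1,x62)}
  {1} × {x61, x62} = {(1,x61), (1,x62)}
  {1} × {x62, x63} = {(1,x62), (1,x63)}
  {0} × {x61, x62, x63} = {(0,x61), (0,x62), (0,x63)}
  {1} × {x61, x62, x63} = {(1,x61), (1,x62), (1,x63)}
  {0, 1} × {x61, x62} = {(0,x61), (0,x62), (1,x61), (1,x62)}
  {0, 1} × {x62, x63} = {(0,x62), (0,x63), (1,x62), (1,x63)}
  {0, 1} × {x61, x62, x63} = {(0,x61), (0,x62), (0,x63), (1,x61), (1,x62), (1,x63)}
These 16 distinct sets form the basis B.
Close under arbitrary unions to get τ_{X×Y}; counting gives |τ_{X×Y}| = 36.


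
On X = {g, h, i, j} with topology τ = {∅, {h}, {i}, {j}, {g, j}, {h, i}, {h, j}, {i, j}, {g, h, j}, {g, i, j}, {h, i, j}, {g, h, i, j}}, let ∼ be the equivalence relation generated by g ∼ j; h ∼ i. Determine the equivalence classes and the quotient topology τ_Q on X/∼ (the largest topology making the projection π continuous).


X/∼ = {[g=j], [h=i]}; |τ_Q| = 4.

Equivalence classes: [g=j], [h=i].
Quotient map π: X → X/∼ sends g ↦ [g=j], h ↦ [h=i], i ↦ [h=i], j ↦ [g=j].
For each subset V ⊆ X/∼, compute π^{-1}(V) ⊆ X and check whether π^{-1}(V) ∈ τ. V is open in τ_Q iff π^{-1}(V) ∈ τ.
  V = {}: π^{-1}(V) = ∅ ∈ τ ✓.
  V = {[g=j]}: π^{-1}(V) = {g, j} ∈ τ ✓.
  V = {[h=i]}: π^{-1}(V) = {h, i} ∈ τ ✓.
  V = {[g=j], [h=i]}: π^{-1}(V) = {g, h, i, j} ∈ τ ✓.
Open sets in the quotient: τ_Q = {{}, {[g=j]}, {[h=i]}, {[g=j], [h=i]}} (4 elements).


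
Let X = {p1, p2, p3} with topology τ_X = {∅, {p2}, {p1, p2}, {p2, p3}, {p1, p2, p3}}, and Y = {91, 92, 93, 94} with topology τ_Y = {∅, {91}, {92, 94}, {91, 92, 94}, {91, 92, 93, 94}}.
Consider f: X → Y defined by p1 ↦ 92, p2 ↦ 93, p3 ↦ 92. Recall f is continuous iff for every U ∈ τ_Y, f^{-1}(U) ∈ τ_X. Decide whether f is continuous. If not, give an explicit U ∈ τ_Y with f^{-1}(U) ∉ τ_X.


f is NOT continuous.

Compute f^{-1}(U) for each U ∈ τ_Y:
  U = ∅: f^{-1}(U) = ∅ ∈ τ_X ✓.
  U = {91}: f^{-1}(U) = ∅ ∈ τ_X ✓.
  U = {92, 94}: f^{-1}(U) = {p1, p3} ∉ τ_X ✗.
  U = {91, 92, 94}: f^{-1}(U) = {p1, p3} ∉ τ_X ✗.
  U = {91, 92, 93, 94}: f^{-1}(U) = {p1, p2, p3} ∈ τ_X ✓.
Found U = {92, 94} with f^{-1}(U) = {p1, p3} not in τ_X. Therefore f is NOT continuous.


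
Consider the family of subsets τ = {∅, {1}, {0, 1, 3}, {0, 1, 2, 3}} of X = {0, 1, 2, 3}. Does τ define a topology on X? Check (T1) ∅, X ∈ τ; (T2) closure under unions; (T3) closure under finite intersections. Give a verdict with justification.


τ IS a topology on X.

Axiom (T1): ∅ ∈ τ? Yes; X ∈ τ? Yes.
Axiom (T2/T3): check pairwise unions and intersections of members of τ.
All pairwise intersections and unions checked — each lies in τ. Therefore τ satisfies (T1), (T2), (T3): it IS a topology on X.


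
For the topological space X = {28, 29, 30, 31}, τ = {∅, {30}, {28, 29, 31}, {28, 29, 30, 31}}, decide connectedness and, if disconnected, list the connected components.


(X, τ) is disconnected; components = [{30}, {28, 29, 31}].

Find clopen sets (U ∈ τ with X ∖ U ∈ τ):
  U = ∅, X ∖ U = {28, 29, 30, 31} — both open, so U is clopen.
  U = {30}, X ∖ U = {28, 29, 31} — both open, so U is clopen.
  U = {28, 29, 31}, X ∖ U = {30} — both open, so U is clopen.
  U = {28, 29, 30, 31}, X ∖ U = ∅ — both open, so U is clopen.
Nontrivial clopen(s) exist: e.g. {30}. So (X, τ) is disconnected.
Compute connected components by grouping points that agree on all clopens:
  component: {30}
  component: {28, 29, 31}


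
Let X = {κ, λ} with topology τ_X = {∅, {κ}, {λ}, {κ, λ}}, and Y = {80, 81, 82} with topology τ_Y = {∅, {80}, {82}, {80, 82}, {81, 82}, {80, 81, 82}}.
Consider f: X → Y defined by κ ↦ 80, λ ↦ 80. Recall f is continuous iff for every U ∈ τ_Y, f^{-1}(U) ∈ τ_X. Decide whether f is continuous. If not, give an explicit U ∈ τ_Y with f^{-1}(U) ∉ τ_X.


f IS continuous.

Compute f^{-1}(U) for each U ∈ τ_Y:
  U = ∅: f^{-1}(U) = ∅ ∈ τ_X ✓.
  U = {80}: f^{-1}(U) = {κ, λ} ∈ τ_X ✓.
  U = {82}: f^{-1}(U) = ∅ ∈ τ_X ✓.
  U = {80, 82}: f^{-1}(U) = {κ, λ} ∈ τ_X ✓.
  U = {81, 82}: f^{-1}(U) = ∅ ∈ τ_X ✓.
  U = {80, 81, 82}: f^{-1}(U) = {κ, λ} ∈ τ_X ✓.
Every preimage lies in τ_X, so f IS continuous.


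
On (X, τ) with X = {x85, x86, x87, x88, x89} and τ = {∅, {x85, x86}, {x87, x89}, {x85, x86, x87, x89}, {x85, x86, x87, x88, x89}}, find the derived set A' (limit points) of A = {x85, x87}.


A' = {x86, x88, x89}

For each x ∈ X, list the open sets U ∈ τ with x ∈ U, then check whether U ∩ (A ∖ {x}) ≠ ∅ for every such U.
  x = x85: open {x85, x86} ∋ x has {x85, x86} ∩ (A ∖ {x85}) = ∅, so x is NOT a limit point.
  x = x86: opens ∋ x are {x85, x86}, {x85, x86, x87, x89}, {x85, x86, x87, x88, x89}; each meets A ∖ {x86}, so x IS a limit point.
  x = x87: open {x87, x89} ∋ x has {x87, x89} ∩ (A ∖ {x87}) = ∅, so x is NOT a limit point.
  x = x88: opens ∋ x are {x85, x86, x87, x88, x89}; each meets A ∖ {x88}, so x IS a limit point.
  x = x89: opens ∋ x are {x87, x89}, {x85, x86, x87, x89}, {x85, x86, x87, x88, x89}; each meets A ∖ {x89}, so x IS a limit point.
Collecting: A' = {x86, x88, x89}.


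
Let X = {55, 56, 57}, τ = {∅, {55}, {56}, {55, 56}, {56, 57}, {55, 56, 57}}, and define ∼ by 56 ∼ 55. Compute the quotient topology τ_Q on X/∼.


X/∼ = {[55=56], [57]}; |τ_Q| = 3.

Equivalence classes: [55=56], [57].
Quotient map π: X → X/∼ sends 55 ↦ [55=56], 56 ↦ [55=56], 57 ↦ [57].
For each subset V ⊆ X/∼, compute π^{-1}(V) ⊆ X and check whether π^{-1}(V) ∈ τ. V is open in τ_Q iff π^{-1}(V) ∈ τ.
  V = {}: π^{-1}(V) = ∅ ∈ τ ✓.
  V = {[55=56]}: π^{-1}(V) = {55, 56} ∈ τ ✓.
  V = {[57]}: π^{-1}(V) = {57} ∉ τ ✗.
  V = {[55=56], [57]}: π^{-1}(V) = {55, 56, 57} ∈ τ ✓.
Open sets in the quotient: τ_Q = {{}, {[55=56]}, {[55=56], [57]}} (3 elements).


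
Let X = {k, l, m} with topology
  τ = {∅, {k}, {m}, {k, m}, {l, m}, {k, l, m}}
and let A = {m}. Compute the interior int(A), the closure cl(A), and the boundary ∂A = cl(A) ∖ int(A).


int(A) = {m}, cl(A) = {l, m}, ∂A = {l}.

Closed sets in (X, τ) are complements of opens:
  closed(X, τ) = {∅, {k}, {l}, {k, l}, {l, m}, {k, l, m}}.
int(A) = ⋃ {U ∈ τ : U ⊆ A}. Opens contained in A: ∅, {m}.
Taking the union of these: int(A) = {m}.
cl(A) = ⋂ {C closed : A ⊆ C}. Closed sets containing A: {l, m}, {k, l, m}.
Intersecting these: cl(A) = {l, m}.
∂A = cl(A) ∖ int(A) = {l, m} ∖ {m} = {l}.


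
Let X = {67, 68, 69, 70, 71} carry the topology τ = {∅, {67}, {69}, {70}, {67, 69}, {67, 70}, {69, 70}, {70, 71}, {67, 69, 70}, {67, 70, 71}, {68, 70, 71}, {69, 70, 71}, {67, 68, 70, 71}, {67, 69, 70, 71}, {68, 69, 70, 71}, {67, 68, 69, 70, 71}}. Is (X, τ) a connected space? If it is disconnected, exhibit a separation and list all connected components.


(X, τ) is disconnected; components = [{67}, {69}, {68, 70, 71}].

Find clopen sets (U ∈ τ with X ∖ U ∈ τ):
  U = ∅, X ∖ U = {67, 68, 69, 70, 71} — both open, so U is clopen.
  U = {67}, X ∖ U = {68, 69, 70, 71} — both open, so U is clopen.
  U = {69}, X ∖ U = {67, 68, 70, 71} — both open, so U is clopen.
  U = {67, 69}, X ∖ U = {68, 70, 71} — both open, so U is clopen.
  U = {68, 70, 71}, X ∖ U = {67, 69} — both open, so U is clopen.
  U = {67, 68, 70, 71}, X ∖ U = {69} — both open, so U is clopen.
  U = {68, 69, 70, 71}, X ∖ U = {67} — both open, so U is clopen.
  U = {67, 68, 69, 70, 71}, X ∖ U = ∅ — both open, so U is clopen.
Nontrivial clopen(s) exist: e.g. {68, 69, 70, 71}. So (X, τ) is disconnected.
Compute connected components by grouping points that agree on all clopens:
  component: {67}
  component: {69}
  component: {68, 70, 71}


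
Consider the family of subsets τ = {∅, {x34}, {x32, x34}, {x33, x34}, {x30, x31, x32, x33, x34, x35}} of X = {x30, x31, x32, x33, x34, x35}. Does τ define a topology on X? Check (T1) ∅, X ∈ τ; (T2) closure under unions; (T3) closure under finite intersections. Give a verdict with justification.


τ is NOT a topology on X.

Axiom (T1): ∅ ∈ τ? Yes; X ∈ τ? Yes.
Axiom (T2/T3): check pairwise unions and intersections of members of τ.
Counterexample for (T2): {x32, x34} ∪ {x33, x34} = {x32, x33, x34} ∉ τ. Therefore τ is NOT a topology.


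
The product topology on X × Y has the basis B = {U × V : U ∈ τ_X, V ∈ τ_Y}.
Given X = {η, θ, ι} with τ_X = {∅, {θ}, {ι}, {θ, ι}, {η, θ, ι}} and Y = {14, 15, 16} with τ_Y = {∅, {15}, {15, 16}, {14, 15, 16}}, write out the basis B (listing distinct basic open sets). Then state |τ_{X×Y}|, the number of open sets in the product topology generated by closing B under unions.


Basis B = {∅ × ∅, {θ} × {15}, {ι} × {15}, {θ} × {15, 16}, {θ, ι} × {15}, {ι} × {15, 16}, {η, θ, ι} × {15}, {θ} × {14, 15, 16}, {ι} × {14, 15, 16}, {θ, ι} × {15, 16}, {η, θ, ι} × {15, 16}, {θ, ι} × {14, 15, 16}, {η, θ, ι} × {14, 15, 16}}; |τ_{X×Y}| = 30.

Enumerate products U × V with U ∈ τ_X, V ∈ τ_Y (deduplicated):
  ∅ × ∅ = {} (∅)
  {θ} × {15} = {(θ,15)}
  {ι} × {15} = {(ι,15)}
  {θ} × {15, 16} = {(θ,15), (θ,16)}
  {θ, ι} × {15} = {(θ,15), (ι,15)}
  {ι} × {15, 16} = {(ι,15), (ι,16)}
  {η, θ, ι} × {15} = {(η,15), (θ,15), (ι,15)}
  {θ} × {14, 15, 16} = {(θ,14), (θ,15), (θ,16)}
  {ι} × {14, 15, 16} = {(ι,14), (ι,15), (ι,16)}
  {θ, ι} × {15, 16} = {(θ,15), (θ,16), (ι,15), (ι,16)}
  {η, θ, ι} × {15, 16} = {(η,15), (η,16), (θ,15), (θ,16), (ι,15), (ι,16)}
  {θ, ι} × {14, 15, 16} = {(θ,14), (θ,15), (θ,16), (ι,14), (ι,15), (ι,16)}
  {η, θ, ι} × {14, 15, 16} = {(η,14), (η,15), (η,16), (θ,14), (θ,15), (θ,16), (ι,14), (ι,15), (ι,16)}
These 13 distinct sets form the basis B.
Close under arbitrary unions to get τ_{X×Y}; counting gives |τ_{X×Y}| = 30.


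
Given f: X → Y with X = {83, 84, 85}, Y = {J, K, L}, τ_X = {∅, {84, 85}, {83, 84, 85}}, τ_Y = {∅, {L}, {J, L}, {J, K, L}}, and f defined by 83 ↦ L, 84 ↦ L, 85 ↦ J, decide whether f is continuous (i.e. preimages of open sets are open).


f is NOT continuous.

Compute f^{-1}(U) for each U ∈ τ_Y:
  U = ∅: f^{-1}(U) = ∅ ∈ τ_X ✓.
  U = {L}: f^{-1}(U) = {83, 84} ∉ τ_X ✗.
  U = {J, L}: f^{-1}(U) = {83, 84, 85} ∈ τ_X ✓.
  U = {J, K, L}: f^{-1}(U) = {83, 84, 85} ∈ τ_X ✓.
Found U = {L} with f^{-1}(U) = {83, 84} not in τ_X. Therefore f is NOT continuous.


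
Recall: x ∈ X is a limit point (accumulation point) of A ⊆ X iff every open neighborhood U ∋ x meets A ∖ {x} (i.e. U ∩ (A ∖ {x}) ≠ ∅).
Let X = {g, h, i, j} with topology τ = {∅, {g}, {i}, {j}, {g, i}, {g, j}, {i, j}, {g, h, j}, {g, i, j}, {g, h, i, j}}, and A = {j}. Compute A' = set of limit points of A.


A' = {h}

For each x ∈ X, list the open sets U ∈ τ with x ∈ U, then check whether U ∩ (A ∖ {x}) ≠ ∅ for every such U.
  x = g: open {g} ∋ x has {g} ∩ (A ∖ {g}) = ∅, so x is NOT a limit point.
  x = h: opens ∋ x are {g, h, j}, {g, h, i, j}; each meets A ∖ {h}, so x IS a limit point.
  x = i: open {i} ∋ x has {i} ∩ (A ∖ {i}) = ∅, so x is NOT a limit point.
  x = j: open {j} ∋ x has {j} ∩ (A ∖ {j}) = ∅, so x is NOT a limit point.
Collecting: A' = {h}.


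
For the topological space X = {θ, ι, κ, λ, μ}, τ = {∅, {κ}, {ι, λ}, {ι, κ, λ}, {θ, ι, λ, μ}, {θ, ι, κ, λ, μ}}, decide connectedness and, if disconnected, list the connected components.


(X, τ) is disconnected; components = [{κ}, {θ, ι, λ, μ}].

Find clopen sets (U ∈ τ with X ∖ U ∈ τ):
  U = ∅, X ∖ U = {θ, ι, κ, λ, μ} — both open, so U is clopen.
  U = {κ}, X ∖ U = {θ, ι, λ, μ} — both open, so U is clopen.
  U = {θ, ι, λ, μ}, X ∖ U = {κ} — both open, so U is clopen.
  U = {θ, ι, κ, λ, μ}, X ∖ U = ∅ — both open, so U is clopen.
Nontrivial clopen(s) exist: e.g. {θ, ι, λ, μ}. So (X, τ) is disconnected.
Compute connected components by grouping points that agree on all clopens:
  component: {κ}
  component: {θ, ι, λ, μ}


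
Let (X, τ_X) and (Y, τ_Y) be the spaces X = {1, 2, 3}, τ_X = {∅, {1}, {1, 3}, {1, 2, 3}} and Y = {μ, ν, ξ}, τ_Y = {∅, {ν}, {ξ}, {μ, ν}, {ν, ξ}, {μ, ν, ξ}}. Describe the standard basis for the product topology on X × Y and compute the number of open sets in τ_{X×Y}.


Basis B = {∅ × ∅, {1} × {ν}, {1} × {ξ}, {1} × {μ, ν}, {1} × {ν, ξ}, {1, 3} × {ν}, {1, 3} × {ξ}, {1} × {μ, ν, ξ}, {1, 2, 3} × {ν}, {1, 2, 3} × {ξ}, {1, 3} × {μ, ν}, {1, 3} × {ν, ξ}, {1, 3} × {μ, ν, ξ}, {1, 2, 3} × {μ, ν}, {1, 2, 3} × {ν, ξ}, {1, 2, 3} × {μ, ν, ξ}}; |τ_{X×Y}| = 40.

Enumerate products U × V with U ∈ τ_X, V ∈ τ_Y (deduplicated):
  ∅ × ∅ = {} (∅)
  {1} × {ν} = {(1,ν)}
  {1} × {ξ} = {(1,ξ)}
  {1} × {μ, ν} = {(1,μ), (1,ν)}
  {1} × {ν, ξ} = {(1,ν), (1,ξ)}
  {1, 3} × {ν} = {(1,ν), (3,ν)}
  {1, 3} × {ξ} = {(1,ξ), (3,ξ)}
  {1} × {μ, ν, ξ} = {(1,μ), (1,ν), (1,ξ)}
  {1, 2, 3} × {ν} = {(1,ν), (2,ν), (3,ν)}
  {1, 2, 3} × {ξ} = {(1,ξ), (2,ξ), (3,ξ)}
  {1, 3} × {μ, ν} = {(1,μ), (1,ν), (3,μ), (3,ν)}
  {1, 3} × {ν, ξ} = {(1,ν), (1,ξ), (3,ν), (3,ξ)}
  {1, 3} × {μ, ν, ξ} = {(1,μ), (1,ν), (1,ξ), (3,μ), (3,ν), (3,ξ)}
  {1, 2, 3} × {μ, ν} = {(1,μ), (1,ν), (2,μ), (2,ν), (3,μ), (3,ν)}
  {1, 2, 3} × {ν, ξ} = {(1,ν), (1,ξ), (2,ν), (2,ξ), (3,ν), (3,ξ)}
  {1, 2, 3} × {μ, ν, ξ} = {(1,μ), (1,ν), (1,ξ), (2,μ), (2,ν), (2,ξ), (3,μ), (3,ν), (3,ξ)}
These 16 distinct sets form the basis B.
Close under arbitrary unions to get τ_{X×Y}; counting gives |τ_{X×Y}| = 40.


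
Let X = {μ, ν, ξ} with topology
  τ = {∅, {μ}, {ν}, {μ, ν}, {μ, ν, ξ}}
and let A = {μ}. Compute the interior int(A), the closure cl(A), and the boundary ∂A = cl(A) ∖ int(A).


int(A) = {μ}, cl(A) = {μ, ξ}, ∂A = {ξ}.

Closed sets in (X, τ) are complements of opens:
  closed(X, τ) = {∅, {ξ}, {μ, ξ}, {ν, ξ}, {μ, ν, ξ}}.
int(A) = ⋃ {U ∈ τ : U ⊆ A}. Opens contained in A: ∅, {μ}.
Taking the union of these: int(A) = {μ}.
cl(A) = ⋂ {C closed : A ⊆ C}. Closed sets containing A: {μ, ξ}, {μ, ν, ξ}.
Intersecting these: cl(A) = {μ, ξ}.
∂A = cl(A) ∖ int(A) = {μ, ξ} ∖ {μ} = {ξ}.


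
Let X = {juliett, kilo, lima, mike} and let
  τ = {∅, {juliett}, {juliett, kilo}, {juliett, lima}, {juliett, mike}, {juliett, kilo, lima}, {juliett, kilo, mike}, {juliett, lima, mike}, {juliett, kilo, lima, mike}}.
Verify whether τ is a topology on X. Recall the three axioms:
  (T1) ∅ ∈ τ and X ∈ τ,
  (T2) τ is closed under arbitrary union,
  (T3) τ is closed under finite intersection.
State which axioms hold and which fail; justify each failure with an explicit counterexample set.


τ IS a topology on X.

Axiom (T1): ∅ ∈ τ? Yes; X ∈ τ? Yes.
Axiom (T2/T3): check pairwise unions and intersections of members of τ.
All pairwise intersections and unions checked — each lies in τ. Therefore τ satisfies (T1), (T2), (T3): it IS a topology on X.


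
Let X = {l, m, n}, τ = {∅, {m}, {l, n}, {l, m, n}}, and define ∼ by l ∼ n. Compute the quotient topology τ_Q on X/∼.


X/∼ = {[l=n], [m]}; |τ_Q| = 4.

Equivalence classes: [l=n], [m].
Quotient map π: X → X/∼ sends l ↦ [l=n], m ↦ [m], n ↦ [l=n].
For each subset V ⊆ X/∼, compute π^{-1}(V) ⊆ X and check whether π^{-1}(V) ∈ τ. V is open in τ_Q iff π^{-1}(V) ∈ τ.
  V = {}: π^{-1}(V) = ∅ ∈ τ ✓.
  V = {[l=n]}: π^{-1}(V) = {l, n} ∈ τ ✓.
  V = {[m]}: π^{-1}(V) = {m} ∈ τ ✓.
  V = {[l=n], [m]}: π^{-1}(V) = {l, m, n} ∈ τ ✓.
Open sets in the quotient: τ_Q = {{}, {[l=n]}, {[m]}, {[l=n], [m]}} (4 elements).


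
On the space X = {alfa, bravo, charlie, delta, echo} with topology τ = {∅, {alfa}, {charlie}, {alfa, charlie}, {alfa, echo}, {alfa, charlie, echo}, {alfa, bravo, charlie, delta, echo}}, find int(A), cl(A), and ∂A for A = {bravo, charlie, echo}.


int(A) = {charlie}, cl(A) = {bravo, charlie, delta, echo}, ∂A = {bravo, delta, echo}.

Closed sets in (X, τ) are complements of opens:
  closed(X, τ) = {∅, {bravo, delta}, {bravo, charlie, delta}, {bravo, delta, echo}, {alfa, bravo, delta, echo}, {bravo, charlie, delta, echo}, {alfa, bravo, charlie, delta, echo}}.
int(A) = ⋃ {U ∈ τ : U ⊆ A}. Opens contained in A: ∅, {charlie}.
Taking the union of these: int(A) = {charlie}.
cl(A) = ⋂ {C closed : A ⊆ C}. Closed sets containing A: {bravo, charlie, delta, echo}, {alfa, bravo, charlie, delta, echo}.
Intersecting these: cl(A) = {bravo, charlie, delta, echo}.
∂A = cl(A) ∖ int(A) = {bravo, charlie, delta, echo} ∖ {charlie} = {bravo, delta, echo}.


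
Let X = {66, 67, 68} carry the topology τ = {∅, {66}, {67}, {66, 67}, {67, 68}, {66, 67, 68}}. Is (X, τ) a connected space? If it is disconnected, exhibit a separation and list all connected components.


(X, τ) is disconnected; components = [{66}, {67, 68}].

Find clopen sets (U ∈ τ with X ∖ U ∈ τ):
  U = ∅, X ∖ U = {66, 67, 68} — both open, so U is clopen.
  U = {66}, X ∖ U = {67, 68} — both open, so U is clopen.
  U = {67, 68}, X ∖ U = {66} — both open, so U is clopen.
  U = {66, 67, 68}, X ∖ U = ∅ — both open, so U is clopen.
Nontrivial clopen(s) exist: e.g. {66}. So (X, τ) is disconnected.
Compute connected components by grouping points that agree on all clopens:
  component: {66}
  component: {67, 68}


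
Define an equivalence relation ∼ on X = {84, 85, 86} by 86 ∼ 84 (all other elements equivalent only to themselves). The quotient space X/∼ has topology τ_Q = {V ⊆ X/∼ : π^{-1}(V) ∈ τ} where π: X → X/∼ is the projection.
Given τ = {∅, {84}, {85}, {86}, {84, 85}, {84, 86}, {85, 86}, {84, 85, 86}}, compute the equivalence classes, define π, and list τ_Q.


X/∼ = {[84=86], [85]}; |τ_Q| = 4.

Equivalence classes: [84=86], [85].
Quotient map π: X → X/∼ sends 84 ↦ [84=86], 85 ↦ [85], 86 ↦ [84=86].
For each subset V ⊆ X/∼, compute π^{-1}(V) ⊆ X and check whether π^{-1}(V) ∈ τ. V is open in τ_Q iff π^{-1}(V) ∈ τ.
  V = {}: π^{-1}(V) = ∅ ∈ τ ✓.
  V = {[84=86]}: π^{-1}(V) = {84, 86} ∈ τ ✓.
  V = {[85]}: π^{-1}(V) = {85} ∈ τ ✓.
  V = {[84=86], [85]}: π^{-1}(V) = {84, 85, 86} ∈ τ ✓.
Open sets in the quotient: τ_Q = {{}, {[84=86]}, {[85]}, {[84=86], [85]}} (4 elements).


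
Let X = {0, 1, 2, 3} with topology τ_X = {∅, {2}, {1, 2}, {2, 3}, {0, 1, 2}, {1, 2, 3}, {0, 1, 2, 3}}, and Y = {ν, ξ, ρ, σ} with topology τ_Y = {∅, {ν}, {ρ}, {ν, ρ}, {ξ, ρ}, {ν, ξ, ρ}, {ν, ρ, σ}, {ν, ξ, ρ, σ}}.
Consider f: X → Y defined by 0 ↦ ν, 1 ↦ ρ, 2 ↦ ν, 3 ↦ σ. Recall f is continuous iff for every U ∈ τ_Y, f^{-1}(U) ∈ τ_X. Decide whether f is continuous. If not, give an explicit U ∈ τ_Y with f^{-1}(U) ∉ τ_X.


f is NOT continuous.

Compute f^{-1}(U) for each U ∈ τ_Y:
  U = ∅: f^{-1}(U) = ∅ ∈ τ_X ✓.
  U = {ν}: f^{-1}(U) = {0, 2} ∉ τ_X ✗.
  U = {ρ}: f^{-1}(U) = {1} ∉ τ_X ✗.
  U = {ν, ρ}: f^{-1}(U) = {0, 1, 2} ∈ τ_X ✓.
  U = {ξ, ρ}: f^{-1}(U) = {1} ∉ τ_X ✗.
  U = {ν, ξ, ρ}: f^{-1}(U) = {0, 1, 2} ∈ τ_X ✓.
  U = {ν, ρ, σ}: f^{-1}(U) = {0, 1, 2, 3} ∈ τ_X ✓.
  U = {ν, ξ, ρ, σ}: f^{-1}(U) = {0, 1, 2, 3} ∈ τ_X ✓.
Found U = {ν} with f^{-1}(U) = {0, 2} not in τ_X. Therefore f is NOT continuous.


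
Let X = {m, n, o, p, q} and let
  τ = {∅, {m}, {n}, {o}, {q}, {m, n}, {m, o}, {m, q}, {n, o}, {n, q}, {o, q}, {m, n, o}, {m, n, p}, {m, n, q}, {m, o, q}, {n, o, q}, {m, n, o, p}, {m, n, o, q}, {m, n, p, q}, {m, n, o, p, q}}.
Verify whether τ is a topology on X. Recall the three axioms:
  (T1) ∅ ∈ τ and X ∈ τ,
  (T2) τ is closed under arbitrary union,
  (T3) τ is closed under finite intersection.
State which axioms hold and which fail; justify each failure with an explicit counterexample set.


τ IS a topology on X.

Axiom (T1): ∅ ∈ τ? Yes; X ∈ τ? Yes.
Axiom (T2/T3): check pairwise unions and intersections of members of τ.
All pairwise intersections and unions checked — each lies in τ. Therefore τ satisfies (T1), (T2), (T3): it IS a topology on X.


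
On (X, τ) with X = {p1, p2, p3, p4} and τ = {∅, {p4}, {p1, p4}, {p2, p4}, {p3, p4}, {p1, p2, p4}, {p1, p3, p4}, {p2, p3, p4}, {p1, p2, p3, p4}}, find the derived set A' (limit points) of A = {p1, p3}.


A' = ∅

For each x ∈ X, list the open sets U ∈ τ with x ∈ U, then check whether U ∩ (A ∖ {x}) ≠ ∅ for every such U.
  x = p1: open {p1, p4} ∋ x has {p1, p4} ∩ (A ∖ {p1}) = ∅, so x is NOT a limit point.
  x = p2: open {p2, p4} ∋ x has {p2, p4} ∩ (A ∖ {p2}) = ∅, so x is NOT a limit point.
  x = p3: open {p3, p4} ∋ x has {p3, p4} ∩ (A ∖ {p3}) = ∅, so x is NOT a limit point.
  x = p4: open {p4} ∋ x has {p4} ∩ (A ∖ {p4}) = ∅, so x is NOT a limit point.
Collecting: A' = ∅.


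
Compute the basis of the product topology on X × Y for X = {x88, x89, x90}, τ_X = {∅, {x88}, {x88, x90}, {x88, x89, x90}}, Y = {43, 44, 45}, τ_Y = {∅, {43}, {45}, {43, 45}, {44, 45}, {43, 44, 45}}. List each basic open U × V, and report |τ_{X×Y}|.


Basis B = {∅ × ∅, {x88} × {43}, {x88} × {45}, {x88} × {43, 45}, {x88, x90} × {43}, {x88} × {44, 45}, {x88, x90} × {45}, {x88} × {43, 44, 45}, {x88, x89, x90} × {43}, {x88, x89, x90} × {45}, {x88, x90} × {43, 45}, {x88, x90} × {44, 45}, {x88, x90} × {43, 44, 45}, {x88, x89, x90} × {43, 45}, {x88, x89, x90} × {44, 45}, {x88, x89, x90} × {43, 44, 45}}; |τ_{X×Y}| = 40.

Enumerate products U × V with U ∈ τ_X, V ∈ τ_Y (deduplicated):
  ∅ × ∅ = {} (∅)
  {x88} × {43} = {(x88,43)}
  {x88} × {45} = {(x88,45)}
  {x88} × {43, 45} = {(x88,43), (x88,45)}
  {x88, x90} × {43} = {(x88,43), (x90,43)}
  {x88} × {44, 45} = {(x88,44), (x88,45)}
  {x88, x90} × {45} = {(x88,45), (x90,45)}
  {x88} × {43, 44, 45} = {(x88,43), (x88,44), (x88,45)}
  {x88, x89, x90} × {43} = {(x88,43), (x89,43), (x90,43)}
  {x88, x89, x90} × {45} = {(x88,45), (x89,45), (x90,45)}
  {x88, x90} × {43, 45} = {(x88,43), (x88,45), (x90,43), (x90,45)}
  {x88, x90} × {44, 45} = {(x88,44), (x88,45), (x90,44), (x90,45)}
  {x88, x90} × {43, 44, 45} = {(x88,43), (x88,44), (x88,45), (x90,43), (x90,44), (x90,45)}
  {x88, x89, x90} × {43, 45} = {(x88,43), (x88,45), (x89,43), (x89,45), (x90,43), (x90,45)}
  {x88, x89, x90} × {44, 45} = {(x88,44), (x88,45), (x89,44), (x89,45), (x90,44), (x90,45)}
  {x88, x89, x90} × {43, 44, 45} = {(x88,43), (x88,44), (x88,45), (x89,43), (x89,44), (x89,45), (x90,43), (x90,44), (x90,45)}
These 16 distinct sets form the basis B.
Close under arbitrary unions to get τ_{X×Y}; counting gives |τ_{X×Y}| = 40.


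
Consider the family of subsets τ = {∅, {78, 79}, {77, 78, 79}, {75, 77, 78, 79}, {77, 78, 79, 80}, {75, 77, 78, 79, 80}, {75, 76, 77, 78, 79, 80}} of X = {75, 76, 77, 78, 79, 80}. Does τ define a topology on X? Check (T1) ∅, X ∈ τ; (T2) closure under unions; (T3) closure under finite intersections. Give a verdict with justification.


τ IS a topology on X.

Axiom (T1): ∅ ∈ τ? Yes; X ∈ τ? Yes.
Axiom (T2/T3): check pairwise unions and intersections of members of τ.
All pairwise intersections and unions checked — each lies in τ. Therefore τ satisfies (T1), (T2), (T3): it IS a topology on X.


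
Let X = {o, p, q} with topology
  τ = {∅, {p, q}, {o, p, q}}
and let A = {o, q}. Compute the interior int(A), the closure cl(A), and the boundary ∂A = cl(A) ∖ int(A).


int(A) = ∅, cl(A) = {o, p, q}, ∂A = {o, p, q}.

Closed sets in (X, τ) are complements of opens:
  closed(X, τ) = {∅, {o}, {o, p, q}}.
int(A) = ⋃ {U ∈ τ : U ⊆ A}. Opens contained in A: ∅.
Taking the union of these: int(A) = ∅.
cl(A) = ⋂ {C closed : A ⊆ C}. Closed sets containing A: {o, p, q}.
Intersecting these: cl(A) = {o, p, q}.
∂A = cl(A) ∖ int(A) = {o, p, q} ∖ ∅ = {o, p, q}.


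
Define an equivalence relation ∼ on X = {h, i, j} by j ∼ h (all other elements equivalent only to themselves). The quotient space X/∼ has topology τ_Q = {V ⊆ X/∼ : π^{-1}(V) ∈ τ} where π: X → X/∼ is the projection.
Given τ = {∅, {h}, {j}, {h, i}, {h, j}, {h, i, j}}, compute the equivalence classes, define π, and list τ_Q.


X/∼ = {[h=j], [i]}; |τ_Q| = 3.

Equivalence classes: [h=j], [i].
Quotient map π: X → X/∼ sends h ↦ [h=j], i ↦ [i], j ↦ [h=j].
For each subset V ⊆ X/∼, compute π^{-1}(V) ⊆ X and check whether π^{-1}(V) ∈ τ. V is open in τ_Q iff π^{-1}(V) ∈ τ.
  V = {}: π^{-1}(V) = ∅ ∈ τ ✓.
  V = {[h=j]}: π^{-1}(V) = {h, j} ∈ τ ✓.
  V = {[i]}: π^{-1}(V) = {i} ∉ τ ✗.
  V = {[h=j], [i]}: π^{-1}(V) = {h, i, j} ∈ τ ✓.
Open sets in the quotient: τ_Q = {{}, {[h=j]}, {[h=j], [i]}} (3 elements).


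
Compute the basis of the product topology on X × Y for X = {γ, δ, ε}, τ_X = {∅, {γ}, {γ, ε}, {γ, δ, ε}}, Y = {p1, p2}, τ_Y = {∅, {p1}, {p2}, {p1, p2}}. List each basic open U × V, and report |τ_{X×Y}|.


Basis B = {∅ × ∅, {γ} × {p1}, {γ} × {p2}, {γ} × {p1, p2}, {γ, ε} × {p1}, {γ, ε} × {p2}, {γ, δ, ε} × {p1}, {γ, δ, ε} × {p2}, {γ, ε} × {p1, p2}, {γ, δ, ε} × {p1, p2}}; |τ_{X×Y}| = 16.

Enumerate products U × V with U ∈ τ_X, V ∈ τ_Y (deduplicated):
  ∅ × ∅ = {} (∅)
  {γ} × {p1} = {(γ,p1)}
  {γ} × {p2} = {(γ,p2)}
  {γ} × {p1, p2} = {(γ,p1), (γ,p2)}
  {γ, ε} × {p1} = {(γ,p1), (ε,p1)}
  {γ, ε} × {p2} = {(γ,p2), (ε,p2)}
  {γ, δ, ε} × {p1} = {(γ,p1), (δ,p1), (ε,p1)}
  {γ, δ, ε} × {p2} = {(γ,p2), (δ,p2), (ε,p2)}
  {γ, ε} × {p1, p2} = {(γ,p1), (γ,p2), (ε,p1), (ε,p2)}
  {γ, δ, ε} × {p1, p2} = {(γ,p1), (γ,p2), (δ,p1), (δ,p2), (ε,p1), (ε,p2)}
These 10 distinct sets form the basis B.
Close under arbitrary unions to get τ_{X×Y}; counting gives |τ_{X×Y}| = 16.


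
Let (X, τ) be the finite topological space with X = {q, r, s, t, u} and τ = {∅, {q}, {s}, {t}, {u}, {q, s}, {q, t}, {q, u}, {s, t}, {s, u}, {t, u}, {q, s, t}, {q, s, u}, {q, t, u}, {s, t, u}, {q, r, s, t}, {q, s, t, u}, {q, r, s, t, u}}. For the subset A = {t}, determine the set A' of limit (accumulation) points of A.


A' = {r}

For each x ∈ X, list the open sets U ∈ τ with x ∈ U, then check whether U ∩ (A ∖ {x}) ≠ ∅ for every such U.
  x = q: open {q} ∋ x has {q} ∩ (A ∖ {q}) = ∅, so x is NOT a limit point.
  x = r: opens ∋ x are {q, r, s, t}, {q, r, s, t, u}; each meets A ∖ {r}, so x IS a limit point.
  x = s: open {s} ∋ x has {s} ∩ (A ∖ {s}) = ∅, so x is NOT a limit point.
  x = t: open {t} ∋ x has {t} ∩ (A ∖ {t}) = ∅, so x is NOT a limit point.
  x = u: open {u} ∋ x has {u} ∩ (A ∖ {u}) = ∅, so x is NOT a limit point.
Collecting: A' = {r}.


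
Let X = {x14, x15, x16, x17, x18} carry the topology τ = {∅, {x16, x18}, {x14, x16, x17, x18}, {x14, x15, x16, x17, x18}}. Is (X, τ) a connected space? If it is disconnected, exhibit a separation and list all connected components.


(X, τ) is connected.

Find clopen sets (U ∈ τ with X ∖ U ∈ τ):
  U = ∅, X ∖ U = {x14, x15, x16, x17, x18} — both open, so U is clopen.
  U = {x14, x15, x16, x17, x18}, X ∖ U = ∅ — both open, so U is clopen.
Only trivial clopens (∅ and X) exist, so (X, τ) is connected.
Compute connected components by grouping points that agree on all clopens:
  component: {x14, x15, x16, x17, x18}


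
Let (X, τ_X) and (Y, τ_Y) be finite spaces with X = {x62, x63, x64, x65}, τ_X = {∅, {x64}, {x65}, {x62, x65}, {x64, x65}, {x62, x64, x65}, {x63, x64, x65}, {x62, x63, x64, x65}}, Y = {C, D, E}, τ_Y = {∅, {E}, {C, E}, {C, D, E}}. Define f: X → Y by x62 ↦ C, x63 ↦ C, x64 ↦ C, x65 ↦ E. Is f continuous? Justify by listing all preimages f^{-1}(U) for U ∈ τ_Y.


f IS continuous.

Compute f^{-1}(U) for each U ∈ τ_Y:
  U = ∅: f^{-1}(U) = ∅ ∈ τ_X ✓.
  U = {E}: f^{-1}(U) = {x65} ∈ τ_X ✓.
  U = {C, E}: f^{-1}(U) = {x62, x63, x64, x65} ∈ τ_X ✓.
  U = {C, D, E}: f^{-1}(U) = {x62, x63, x64, x65} ∈ τ_X ✓.
Every preimage lies in τ_X, so f IS continuous.


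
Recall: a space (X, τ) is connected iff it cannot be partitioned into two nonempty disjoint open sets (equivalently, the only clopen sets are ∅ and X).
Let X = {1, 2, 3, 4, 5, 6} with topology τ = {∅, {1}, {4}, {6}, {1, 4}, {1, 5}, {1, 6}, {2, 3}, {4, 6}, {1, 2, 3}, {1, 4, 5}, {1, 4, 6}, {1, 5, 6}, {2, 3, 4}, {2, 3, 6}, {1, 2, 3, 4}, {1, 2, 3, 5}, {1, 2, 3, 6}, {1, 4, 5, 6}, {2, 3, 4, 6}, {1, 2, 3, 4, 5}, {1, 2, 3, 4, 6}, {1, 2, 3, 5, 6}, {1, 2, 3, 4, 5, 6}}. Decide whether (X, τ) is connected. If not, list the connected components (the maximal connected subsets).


(X, τ) is disconnected; components = [{4}, {6}, {1, 5}, {2, 3}].

Find clopen sets (U ∈ τ with X ∖ U ∈ τ):
  U = ∅, X ∖ U = {1, 2, 3, 4, 5, 6} — both open, so U is clopen.
  U = {4}, X ∖ U = {1, 2, 3, 5, 6} — both open, so U is clopen.
  U = {6}, X ∖ U = {1, 2, 3, 4, 5} — both open, so U is clopen.
  U = {1, 5}, X ∖ U = {2, 3, 4, 6} — both open, so U is clopen.
  U = {2, 3}, X ∖ U = {1, 4, 5, 6} — both open, so U is clopen.
  U = {4, 6}, X ∖ U = {1, 2, 3, 5} — both open, so U is clopen.
  U = {1, 4, 5}, X ∖ U = {2, 3, 6} — both open, so U is clopen.
  U = {1, 5, 6}, X ∖ U = {2, 3, 4} — both open, so U is clopen.
  U = {2, 3, 4}, X ∖ U = {1, 5, 6} — both open, so U is clopen.
  U = {2, 3, 6}, X ∖ U = {1, 4, 5} — both open, so U is clopen.
  U = {1, 2, 3, 5}, X ∖ U = {4, 6} — both open, so U is clopen.
  U = {1, 4, 5, 6}, X ∖ U = {2, 3} — both open, so U is clopen.
  U = {2, 3, 4, 6}, X ∖ U = {1, 5} — both open, so U is clopen.
  U = {1, 2, 3, 4, 5}, X ∖ U = {6} — both open, so U is clopen.
  U = {1, 2, 3, 5, 6}, X ∖ U = {4} — both open, so U is clopen.
  U = {1, 2, 3, 4, 5, 6}, X ∖ U = ∅ — both open, so U is clopen.
Nontrivial clopen(s) exist: e.g. {1, 4, 5, 6}. So (X, τ) is disconnected.
Compute connected components by grouping points that agree on all clopens:
  component: {4}
  component: {6}
  component: {1, 5}
  component: {2, 3}


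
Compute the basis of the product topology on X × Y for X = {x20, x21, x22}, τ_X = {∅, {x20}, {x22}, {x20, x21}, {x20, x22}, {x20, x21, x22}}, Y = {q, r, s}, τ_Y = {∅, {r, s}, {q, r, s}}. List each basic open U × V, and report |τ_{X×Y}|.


Basis B = {∅ × ∅, {x20} × {r, s}, {x22} × {r, s}, {x20} × {q, r, s}, {x22} × {q, r, s}, {x20, x21} × {r, s}, {x20, x22} × {r, s}, {x20, x21} × {q, r, s}, {x20, x22} × {q, r, s}, {x20, x21, x22} × {r, s}, {x20, x21, x22} × {q, r, s}}; |τ_{X×Y}| = 18.

Enumerate products U × V with U ∈ τ_X, V ∈ τ_Y (deduplicated):
  ∅ × ∅ = {} (∅)
  {x20} × {r, s} = {(x20,r), (x20,s)}
  {x22} × {r, s} = {(x22,r), (x22,s)}
  {x20} × {q, r, s} = {(x20,q), (x20,r), (x20,s)}
  {x22} × {q, r, s} = {(x22,q), (x22,r), (x22,s)}
  {x20, x21} × {r, s} = {(x20,r), (x20,s), (x21,r), (x21,s)}
  {x20, x22} × {r, s} = {(x20,r), (x20,s), (x22,r), (x22,s)}
  {x20, x21} × {q, r, s} = {(x20,q), (x20,r), (x20,s), (x21,q), (x21,r), (x21,s)}
  {x20, x22} × {q, r, s} = {(x20,q), (x20,r), (x20,s), (x22,q), (x22,r), (x22,s)}
  {x20, x21, x22} × {r, s} = {(x20,r), (x20,s), (x21,r), (x21,s), (x22,r), (x22,s)}
  {x20, x21, x22} × {q, r, s} = {(x20,q), (x20,r), (x20,s), (x21,q), (x21,r), (x21,s), (x22,q), (x22,r), (x22,s)}
These 11 distinct sets form the basis B.
Close under arbitrary unions to get τ_{X×Y}; counting gives |τ_{X×Y}| = 18.
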